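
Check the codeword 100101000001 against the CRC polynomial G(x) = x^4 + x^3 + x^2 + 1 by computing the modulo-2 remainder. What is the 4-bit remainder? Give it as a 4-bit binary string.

0000

Modulo-2 division of 100101000001 by 11101:
  pos 0: 10010 XOR 11101 = 01111
  pos 1: 11111 XOR 11101 = 00010
  pos 4: 10000 XOR 11101 = 01101
  pos 5: 11010 XOR 11101 = 00111
  pos 7: 11101 XOR 11101 = 00000
Remainder = 0000 (zero — the frame passes the CRC check).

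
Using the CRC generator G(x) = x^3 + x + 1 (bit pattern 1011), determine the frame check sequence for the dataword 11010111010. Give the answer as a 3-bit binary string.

001

Append 3 zeros: 11010111010000. Divide by 1011 (XOR where the leading bit is 1):
  pos 0: 1101 XOR 1011 = 0110
  pos 1: 1100 XOR 1011 = 0111
  pos 2: 1111 XOR 1011 = 0100
  pos 3: 1001 XOR 1011 = 0010
  pos 5: 1010 XOR 1011 = 0001
  pos 8: 1100 XOR 1011 = 0111
  pos 9: 1110 XOR 1011 = 0101
  pos 10: 1010 XOR 1011 = 0001
Remainder (last 3 bits) = 001. This is the CRC / FCS.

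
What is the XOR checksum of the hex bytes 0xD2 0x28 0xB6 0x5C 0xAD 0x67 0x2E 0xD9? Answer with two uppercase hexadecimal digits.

2D

XOR the bytes together:
  start with 0xD2
  0xD2 ⊕ 0x28 = 0xFA
  0xFA ⊕ 0xB6 = 0x4C
  0x4C ⊕ 0x5C = 0x10
  0x10 ⊕ 0xAD = 0xBD
  0xBD ⊕ 0x67 = 0xDA
  0xDA ⊕ 0x2E = 0xF4
  0xF4 ⊕ 0xD9 = 0x2D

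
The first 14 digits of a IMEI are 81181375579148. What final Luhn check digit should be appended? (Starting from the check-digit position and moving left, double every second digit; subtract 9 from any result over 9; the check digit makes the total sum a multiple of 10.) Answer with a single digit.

Partial digits right→left: 8 4 1 9 7 5 5 7 3 1 8 1 1 8
Double every second digit counting from the check-digit position (so the 1st, 3rd, 5th, ... of the partial from the right).
  doubled (with −9 where >9): 7 2 5 1 6 7 2 → sum 30
  kept as-is: 4 9 5 7 1 1 8 → sum 35
Total = 30 + 35 = 65.
Check digit = (10 − (65 mod 10)) mod 10 = 5.

5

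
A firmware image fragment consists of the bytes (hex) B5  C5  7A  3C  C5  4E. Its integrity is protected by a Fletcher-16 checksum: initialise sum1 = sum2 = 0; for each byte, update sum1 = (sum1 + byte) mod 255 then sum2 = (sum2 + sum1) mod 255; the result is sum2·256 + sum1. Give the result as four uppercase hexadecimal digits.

Running sums (mod 255):
  after byte 0 (B5): sum1=181, sum2=181
  after byte 1 (C5): sum1=123, sum2=49
  after byte 2 (7A): sum1=245, sum2=39
  after byte 3 (3C): sum1=50, sum2=89
  after byte 4 (C5): sum1=247, sum2=81
  after byte 5 (4E): sum1=70, sum2=151
Checksum = sum2·256 + sum1 = 151·256 + 70 = 38726 = 0x9746.

9746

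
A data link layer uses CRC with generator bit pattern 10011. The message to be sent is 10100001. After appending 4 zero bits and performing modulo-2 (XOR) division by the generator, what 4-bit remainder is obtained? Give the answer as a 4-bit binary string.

0111

Append 4 zeros: 101000010000. Divide by 10011 (XOR where the leading bit is 1):
  pos 0: 10100 XOR 10011 = 00111
  pos 2: 11100 XOR 10011 = 01111
  pos 3: 11111 XOR 10011 = 01100
  pos 4: 11000 XOR 10011 = 01011
  pos 5: 10110 XOR 10011 = 00101
  pos 7: 10100 XOR 10011 = 00111
Remainder (last 4 bits) = 0111. This is the CRC / FCS.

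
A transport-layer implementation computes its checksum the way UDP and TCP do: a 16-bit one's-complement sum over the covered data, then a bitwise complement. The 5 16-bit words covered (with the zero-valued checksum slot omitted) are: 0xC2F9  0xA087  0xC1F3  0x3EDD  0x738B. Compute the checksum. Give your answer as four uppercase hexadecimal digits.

One's-complement addition (fold any carry out of bit 15 back into bit 0):
  0xC2F9 + 0xA087 = 0x16380 → wrap carry → 0x6381
  0x6381 + 0xC1F3 = 0x12574 → wrap carry → 0x2575
  0x2575 + 0x3EDD = 0x06452
  0x6452 + 0x738B = 0x0D7DD
One's-complement sum = 0xD7DD.
Checksum = ~0xD7DD & 0xFFFF = 0x2822.

2822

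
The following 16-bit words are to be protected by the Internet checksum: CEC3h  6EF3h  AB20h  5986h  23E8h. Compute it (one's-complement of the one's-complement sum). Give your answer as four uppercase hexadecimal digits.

99B9

One's-complement addition (fold any carry out of bit 15 back into bit 0):
  0xCEC3 + 0x6EF3 = 0x13DB6 → wrap carry → 0x3DB7
  0x3DB7 + 0xAB20 = 0x0E8D7
  0xE8D7 + 0x5986 = 0x1425D → wrap carry → 0x425E
  0x425E + 0x23E8 = 0x06646
One's-complement sum = 0x6646.
Checksum = ~0x6646 & 0xFFFF = 0x99B9.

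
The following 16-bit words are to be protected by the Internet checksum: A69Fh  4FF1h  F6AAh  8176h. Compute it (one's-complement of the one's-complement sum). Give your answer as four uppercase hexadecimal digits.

914D

One's-complement addition (fold any carry out of bit 15 back into bit 0):
  0xA69F + 0x4FF1 = 0x0F690
  0xF690 + 0xF6AA = 0x1ED3A → wrap carry → 0xED3B
  0xED3B + 0x8176 = 0x16EB1 → wrap carry → 0x6EB2
One's-complement sum = 0x6EB2.
Checksum = ~0x6EB2 & 0xFFFF = 0x914D.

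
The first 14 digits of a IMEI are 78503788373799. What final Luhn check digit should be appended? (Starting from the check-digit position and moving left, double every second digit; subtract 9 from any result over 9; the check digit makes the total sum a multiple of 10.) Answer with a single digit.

Partial digits right→left: 9 9 7 3 7 3 8 8 7 3 0 5 8 7
Double every second digit counting from the check-digit position (so the 1st, 3rd, 5th, ... of the partial from the right).
  doubled (with −9 where >9): 9 5 5 7 5 0 7 → sum 38
  kept as-is: 9 3 3 8 3 5 7 → sum 38
Total = 38 + 38 = 76.
Check digit = (10 − (76 mod 10)) mod 10 = 4.

4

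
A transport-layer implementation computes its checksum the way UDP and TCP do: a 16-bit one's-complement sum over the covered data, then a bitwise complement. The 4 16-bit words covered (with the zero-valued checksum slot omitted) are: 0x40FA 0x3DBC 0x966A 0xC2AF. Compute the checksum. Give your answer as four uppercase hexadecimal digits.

282F

One's-complement addition (fold any carry out of bit 15 back into bit 0):
  0x40FA + 0x3DBC = 0x07EB6
  0x7EB6 + 0x966A = 0x11520 → wrap carry → 0x1521
  0x1521 + 0xC2AF = 0x0D7D0
One's-complement sum = 0xD7D0.
Checksum = ~0xD7D0 & 0xFFFF = 0x282F.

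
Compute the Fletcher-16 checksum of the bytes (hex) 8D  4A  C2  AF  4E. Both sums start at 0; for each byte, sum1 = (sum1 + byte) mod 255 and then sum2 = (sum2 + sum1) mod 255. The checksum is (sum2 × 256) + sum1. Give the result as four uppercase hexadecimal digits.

E298

Running sums (mod 255):
  after byte 0 (8D): sum1=141, sum2=141
  after byte 1 (4A): sum1=215, sum2=101
  after byte 2 (C2): sum1=154, sum2=0
  after byte 3 (AF): sum1=74, sum2=74
  after byte 4 (4E): sum1=152, sum2=226
Checksum = sum2·256 + sum1 = 226·256 + 152 = 58008 = 0xE298.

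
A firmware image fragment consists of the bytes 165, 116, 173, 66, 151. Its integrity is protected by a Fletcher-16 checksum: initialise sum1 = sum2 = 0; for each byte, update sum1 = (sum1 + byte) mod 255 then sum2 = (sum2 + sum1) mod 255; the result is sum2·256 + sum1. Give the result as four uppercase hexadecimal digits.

Running sums (mod 255):
  after byte 0 (165): sum1=165, sum2=165
  after byte 1 (116): sum1=26, sum2=191
  after byte 2 (173): sum1=199, sum2=135
  after byte 3 (66): sum1=10, sum2=145
  after byte 4 (151): sum1=161, sum2=51
Checksum = sum2·256 + sum1 = 51·256 + 161 = 13217 = 0x33A1.

33A1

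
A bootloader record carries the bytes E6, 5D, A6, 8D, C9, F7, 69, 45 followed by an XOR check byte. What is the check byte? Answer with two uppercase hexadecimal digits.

82

XOR the bytes together:
  start with 0xE6
  0xE6 ⊕ 0x5D = 0xBB
  0xBB ⊕ 0xA6 = 0x1D
  0x1D ⊕ 0x8D = 0x90
  0x90 ⊕ 0xC9 = 0x59
  0x59 ⊕ 0xF7 = 0xAE
  0xAE ⊕ 0x69 = 0xC7
  0xC7 ⊕ 0x45 = 0x82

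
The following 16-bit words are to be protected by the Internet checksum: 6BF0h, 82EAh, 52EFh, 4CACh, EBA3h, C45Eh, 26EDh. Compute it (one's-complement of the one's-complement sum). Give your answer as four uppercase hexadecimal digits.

One's-complement addition (fold any carry out of bit 15 back into bit 0):
  0x6BF0 + 0x82EA = 0x0EEDA
  0xEEDA + 0x52EF = 0x141C9 → wrap carry → 0x41CA
  0x41CA + 0x4CAC = 0x08E76
  0x8E76 + 0xEBA3 = 0x17A19 → wrap carry → 0x7A1A
  0x7A1A + 0xC45E = 0x13E78 → wrap carry → 0x3E79
  0x3E79 + 0x26ED = 0x06566
One's-complement sum = 0x6566.
Checksum = ~0x6566 & 0xFFFF = 0x9A99.

9A99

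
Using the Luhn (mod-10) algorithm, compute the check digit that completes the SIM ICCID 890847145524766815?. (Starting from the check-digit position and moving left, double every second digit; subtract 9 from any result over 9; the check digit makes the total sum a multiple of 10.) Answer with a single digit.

7

Partial digits right→left: 5 1 8 6 6 7 4 2 5 5 4 1 7 4 8 0 9 8
Double every second digit counting from the check-digit position (so the 1st, 3rd, 5th, ... of the partial from the right).
  doubled (with −9 where >9): 1 7 3 8 1 8 5 7 9 → sum 49
  kept as-is: 1 6 7 2 5 1 4 0 8 → sum 34
Total = 49 + 34 = 83.
Check digit = (10 − (83 mod 10)) mod 10 = 7.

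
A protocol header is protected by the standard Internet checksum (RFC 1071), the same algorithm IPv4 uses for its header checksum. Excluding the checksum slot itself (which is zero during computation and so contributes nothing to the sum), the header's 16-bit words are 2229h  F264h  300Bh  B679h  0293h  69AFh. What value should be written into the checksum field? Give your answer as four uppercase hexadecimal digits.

98AA

One's-complement addition (fold any carry out of bit 15 back into bit 0):
  0x2229 + 0xF264 = 0x1148D → wrap carry → 0x148E
  0x148E + 0x300B = 0x04499
  0x4499 + 0xB679 = 0x0FB12
  0xFB12 + 0x0293 = 0x0FDA5
  0xFDA5 + 0x69AF = 0x16754 → wrap carry → 0x6755
One's-complement sum = 0x6755.
Checksum = ~0x6755 & 0xFFFF = 0x98AA.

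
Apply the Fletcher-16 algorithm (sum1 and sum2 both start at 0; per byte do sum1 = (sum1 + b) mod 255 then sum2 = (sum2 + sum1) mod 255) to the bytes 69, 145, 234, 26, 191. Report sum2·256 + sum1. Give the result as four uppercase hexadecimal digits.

559B

Running sums (mod 255):
  after byte 0 (69): sum1=69, sum2=69
  after byte 1 (145): sum1=214, sum2=28
  after byte 2 (234): sum1=193, sum2=221
  after byte 3 (26): sum1=219, sum2=185
  after byte 4 (191): sum1=155, sum2=85
Checksum = sum2·256 + sum1 = 85·256 + 155 = 21915 = 0x559B.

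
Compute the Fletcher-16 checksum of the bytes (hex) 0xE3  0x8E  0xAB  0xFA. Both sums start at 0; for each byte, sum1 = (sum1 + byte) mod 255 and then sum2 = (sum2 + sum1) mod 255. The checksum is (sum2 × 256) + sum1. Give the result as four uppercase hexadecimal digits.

8D19

Running sums (mod 255):
  after byte 0 (0xE3): sum1=227, sum2=227
  after byte 1 (0x8E): sum1=114, sum2=86
  after byte 2 (0xAB): sum1=30, sum2=116
  after byte 3 (0xFA): sum1=25, sum2=141
Checksum = sum2·256 + sum1 = 141·256 + 25 = 36121 = 0x8D19.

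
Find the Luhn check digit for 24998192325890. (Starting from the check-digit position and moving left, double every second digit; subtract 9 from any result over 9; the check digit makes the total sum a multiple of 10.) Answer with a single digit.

1

Partial digits right→left: 0 9 8 5 2 3 2 9 1 8 9 9 4 2
Double every second digit counting from the check-digit position (so the 1st, 3rd, 5th, ... of the partial from the right).
  doubled (with −9 where >9): 0 7 4 4 2 9 8 → sum 34
  kept as-is: 9 5 3 9 8 9 2 → sum 45
Total = 34 + 45 = 79.
Check digit = (10 − (79 mod 10)) mod 10 = 1.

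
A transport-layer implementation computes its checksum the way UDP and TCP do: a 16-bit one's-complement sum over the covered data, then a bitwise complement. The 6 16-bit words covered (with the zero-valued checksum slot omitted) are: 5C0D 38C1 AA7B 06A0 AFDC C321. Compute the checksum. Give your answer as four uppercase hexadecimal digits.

One's-complement addition (fold any carry out of bit 15 back into bit 0):
  0x5C0D + 0x38C1 = 0x094CE
  0x94CE + 0xAA7B = 0x13F49 → wrap carry → 0x3F4A
  0x3F4A + 0x06A0 = 0x045EA
  0x45EA + 0xAFDC = 0x0F5C6
  0xF5C6 + 0xC321 = 0x1B8E7 → wrap carry → 0xB8E8
One's-complement sum = 0xB8E8.
Checksum = ~0xB8E8 & 0xFFFF = 0x4717.

4717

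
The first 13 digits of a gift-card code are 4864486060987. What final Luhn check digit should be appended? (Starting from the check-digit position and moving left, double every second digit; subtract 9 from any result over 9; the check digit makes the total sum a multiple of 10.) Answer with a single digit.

3

Partial digits right→left: 7 8 9 0 6 0 6 8 4 4 6 8 4
Double every second digit counting from the check-digit position (so the 1st, 3rd, 5th, ... of the partial from the right).
  doubled (with −9 where >9): 5 9 3 3 8 3 8 → sum 39
  kept as-is: 8 0 0 8 4 8 → sum 28
Total = 39 + 28 = 67.
Check digit = (10 − (67 mod 10)) mod 10 = 3.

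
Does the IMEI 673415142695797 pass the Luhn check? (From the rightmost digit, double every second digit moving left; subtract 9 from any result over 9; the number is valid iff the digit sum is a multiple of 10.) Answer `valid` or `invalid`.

invalid

From the right, keep odd positions and double even positions (subtract 9 from any doubled value over 9):
  doubled (positions 2,4,...): 9 1 3 8 1 8 5 → sum 35
  kept (positions 1,3,...): 7 7 9 2 1 1 3 6 → sum 36
Total = 71.
71 mod 10 = 1, so the number is invalid.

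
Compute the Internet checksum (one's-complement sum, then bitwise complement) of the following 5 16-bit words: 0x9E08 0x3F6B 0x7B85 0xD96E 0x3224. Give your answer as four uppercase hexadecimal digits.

9B73

One's-complement addition (fold any carry out of bit 15 back into bit 0):
  0x9E08 + 0x3F6B = 0x0DD73
  0xDD73 + 0x7B85 = 0x158F8 → wrap carry → 0x58F9
  0x58F9 + 0xD96E = 0x13267 → wrap carry → 0x3268
  0x3268 + 0x3224 = 0x0648C
One's-complement sum = 0x648C.
Checksum = ~0x648C & 0xFFFF = 0x9B73.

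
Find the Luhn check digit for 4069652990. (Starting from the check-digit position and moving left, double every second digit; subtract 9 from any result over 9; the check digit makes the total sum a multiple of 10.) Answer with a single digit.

Partial digits right→left: 0 9 9 2 5 6 9 6 0 4
Double every second digit counting from the check-digit position (so the 1st, 3rd, 5th, ... of the partial from the right).
  doubled (with −9 where >9): 0 9 1 9 0 → sum 19
  kept as-is: 9 2 6 6 4 → sum 27
Total = 19 + 27 = 46.
Check digit = (10 − (46 mod 10)) mod 10 = 4.

4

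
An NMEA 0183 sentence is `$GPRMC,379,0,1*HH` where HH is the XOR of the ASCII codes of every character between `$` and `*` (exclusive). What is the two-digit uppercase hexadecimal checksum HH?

XOR the ASCII codes of the payload characters:
  'G' = 0x47 → acc = 0x47
  'P' = 0x50 → acc = 0x17
  'R' = 0x52 → acc = 0x45
  'M' = 0x4D → acc = 0x08
  'C' = 0x43 → acc = 0x4B
  ',' = 0x2C → acc = 0x67
  '3' = 0x33 → acc = 0x54
  '7' = 0x37 → acc = 0x63
  '9' = 0x39 → acc = 0x5A
  ',' = 0x2C → acc = 0x76
  '0' = 0x30 → acc = 0x46
  ',' = 0x2C → acc = 0x6A
  '1' = 0x31 → acc = 0x5B
Checksum = 0x5B.

5B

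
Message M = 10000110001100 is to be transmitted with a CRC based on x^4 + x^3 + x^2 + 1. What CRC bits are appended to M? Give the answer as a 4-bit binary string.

Append 4 zeros: 100001100011000000. Divide by 11101 (XOR where the leading bit is 1):
  pos 0: 10000 XOR 11101 = 01101
  pos 1: 11011 XOR 11101 = 00110
  pos 3: 11010 XOR 11101 = 00111
  pos 5: 11100 XOR 11101 = 00001
  pos 9: 11100 XOR 11101 = 00001
  pos 13: 10000 XOR 11101 = 01101
Remainder (last 4 bits) = 1101. This is the CRC / FCS.

1101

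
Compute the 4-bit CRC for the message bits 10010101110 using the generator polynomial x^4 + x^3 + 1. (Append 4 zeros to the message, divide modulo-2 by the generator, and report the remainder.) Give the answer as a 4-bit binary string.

Append 4 zeros: 100101011100000. Divide by 11001 (XOR where the leading bit is 1):
  pos 0: 10010 XOR 11001 = 01011
  pos 1: 10111 XOR 11001 = 01110
  pos 2: 11100 XOR 11001 = 00101
  pos 4: 10111 XOR 11001 = 01110
  pos 5: 11101 XOR 11001 = 00100
  pos 7: 10000 XOR 11001 = 01001
  pos 8: 10010 XOR 11001 = 01011
  pos 9: 10110 XOR 11001 = 01111
  pos 10: 11110 XOR 11001 = 00111
Remainder (last 4 bits) = 0111. This is the CRC / FCS.

0111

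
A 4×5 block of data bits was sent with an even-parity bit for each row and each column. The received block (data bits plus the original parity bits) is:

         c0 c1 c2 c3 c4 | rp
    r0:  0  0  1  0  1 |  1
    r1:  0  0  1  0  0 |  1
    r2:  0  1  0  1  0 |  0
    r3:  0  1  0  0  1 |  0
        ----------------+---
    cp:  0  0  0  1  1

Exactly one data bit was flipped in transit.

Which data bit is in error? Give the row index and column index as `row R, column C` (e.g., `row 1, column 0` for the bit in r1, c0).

row 0, column 4

Recompute each row's even parity and compare to rp:
  r0: data parity 0, sent rp 1 → mismatch
  r1: data parity 1, sent rp 1 → ok
  r2: data parity 0, sent rp 0 → ok
  r3: data parity 0, sent rp 0 → ok
Recompute each column's even parity and compare to cp:
  c0: data parity 0, sent cp 0 → ok
  c1: data parity 0, sent cp 0 → ok
  c2: data parity 0, sent cp 0 → ok
  c3: data parity 1, sent cp 1 → ok
  c4: data parity 0, sent cp 1 → mismatch
Exactly one row (r0) and one column (c4) fail → the flipped bit is at their intersection.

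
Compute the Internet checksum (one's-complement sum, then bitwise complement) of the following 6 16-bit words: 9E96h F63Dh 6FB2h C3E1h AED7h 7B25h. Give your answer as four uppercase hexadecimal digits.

One's-complement addition (fold any carry out of bit 15 back into bit 0):
  0x9E96 + 0xF63D = 0x194D3 → wrap carry → 0x94D4
  0x94D4 + 0x6FB2 = 0x10486 → wrap carry → 0x0487
  0x0487 + 0xC3E1 = 0x0C868
  0xC868 + 0xAED7 = 0x1773F → wrap carry → 0x7740
  0x7740 + 0x7B25 = 0x0F265
One's-complement sum = 0xF265.
Checksum = ~0xF265 & 0xFFFF = 0x0D9A.

0D9A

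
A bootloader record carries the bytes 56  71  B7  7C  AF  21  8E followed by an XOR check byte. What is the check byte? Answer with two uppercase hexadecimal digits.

EC

XOR the bytes together:
  start with 0x56
  0x56 ⊕ 0x71 = 0x27
  0x27 ⊕ 0xB7 = 0x90
  0x90 ⊕ 0x7C = 0xEC
  0xEC ⊕ 0xAF = 0x43
  0x43 ⊕ 0x21 = 0x62
  0x62 ⊕ 0x8E = 0xEC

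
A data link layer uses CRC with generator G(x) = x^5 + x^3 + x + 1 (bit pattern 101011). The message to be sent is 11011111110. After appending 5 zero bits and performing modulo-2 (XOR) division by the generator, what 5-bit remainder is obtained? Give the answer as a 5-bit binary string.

Append 5 zeros: 1101111111000000. Divide by 101011 (XOR where the leading bit is 1):
  pos 0: 110111 XOR 101011 = 011100
  pos 1: 111001 XOR 101011 = 010010
  pos 2: 100101 XOR 101011 = 001110
  pos 4: 111011 XOR 101011 = 010000
  pos 5: 100000 XOR 101011 = 001011
  pos 7: 101100 XOR 101011 = 000111
  pos 10: 111000 XOR 101011 = 010011
Remainder (last 5 bits) = 10011. This is the CRC / FCS.

10011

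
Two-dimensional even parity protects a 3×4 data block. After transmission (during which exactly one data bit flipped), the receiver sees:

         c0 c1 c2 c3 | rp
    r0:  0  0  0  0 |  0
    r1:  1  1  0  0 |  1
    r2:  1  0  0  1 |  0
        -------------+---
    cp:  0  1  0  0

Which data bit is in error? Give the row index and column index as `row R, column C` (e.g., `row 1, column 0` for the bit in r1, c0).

Recompute each row's even parity and compare to rp:
  r0: data parity 0, sent rp 0 → ok
  r1: data parity 0, sent rp 1 → mismatch
  r2: data parity 0, sent rp 0 → ok
Recompute each column's even parity and compare to cp:
  c0: data parity 0, sent cp 0 → ok
  c1: data parity 1, sent cp 1 → ok
  c2: data parity 0, sent cp 0 → ok
  c3: data parity 1, sent cp 0 → mismatch
Exactly one row (r1) and one column (c3) fail → the flipped bit is at their intersection.

row 1, column 3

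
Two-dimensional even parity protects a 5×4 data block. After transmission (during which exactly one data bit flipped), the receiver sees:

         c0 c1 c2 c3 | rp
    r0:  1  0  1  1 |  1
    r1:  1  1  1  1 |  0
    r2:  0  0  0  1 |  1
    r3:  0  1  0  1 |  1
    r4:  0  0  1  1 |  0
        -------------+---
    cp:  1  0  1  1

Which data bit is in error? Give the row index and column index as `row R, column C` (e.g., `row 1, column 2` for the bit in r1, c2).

row 3, column 0

Recompute each row's even parity and compare to rp:
  r0: data parity 1, sent rp 1 → ok
  r1: data parity 0, sent rp 0 → ok
  r2: data parity 1, sent rp 1 → ok
  r3: data parity 0, sent rp 1 → mismatch
  r4: data parity 0, sent rp 0 → ok
Recompute each column's even parity and compare to cp:
  c0: data parity 0, sent cp 1 → mismatch
  c1: data parity 0, sent cp 0 → ok
  c2: data parity 1, sent cp 1 → ok
  c3: data parity 1, sent cp 1 → ok
Exactly one row (r3) and one column (c0) fail → the flipped bit is at their intersection.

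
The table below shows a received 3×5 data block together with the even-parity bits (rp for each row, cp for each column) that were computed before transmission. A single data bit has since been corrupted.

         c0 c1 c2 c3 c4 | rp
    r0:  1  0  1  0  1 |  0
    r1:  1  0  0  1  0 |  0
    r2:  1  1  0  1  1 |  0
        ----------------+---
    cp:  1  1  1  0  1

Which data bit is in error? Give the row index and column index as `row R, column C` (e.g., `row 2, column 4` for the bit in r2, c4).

row 0, column 4

Recompute each row's even parity and compare to rp:
  r0: data parity 1, sent rp 0 → mismatch
  r1: data parity 0, sent rp 0 → ok
  r2: data parity 0, sent rp 0 → ok
Recompute each column's even parity and compare to cp:
  c0: data parity 1, sent cp 1 → ok
  c1: data parity 1, sent cp 1 → ok
  c2: data parity 1, sent cp 1 → ok
  c3: data parity 0, sent cp 0 → ok
  c4: data parity 0, sent cp 1 → mismatch
Exactly one row (r0) and one column (c4) fail → the flipped bit is at their intersection.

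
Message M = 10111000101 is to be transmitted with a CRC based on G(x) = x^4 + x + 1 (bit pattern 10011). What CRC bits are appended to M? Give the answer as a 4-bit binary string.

0000

Append 4 zeros: 101110001010000. Divide by 10011 (XOR where the leading bit is 1):
  pos 0: 10111 XOR 10011 = 00100
  pos 2: 10000 XOR 10011 = 00011
  pos 5: 11010 XOR 10011 = 01001
  pos 6: 10011 XOR 10011 = 00000
Remainder (last 4 bits) = 0000. This is the CRC / FCS.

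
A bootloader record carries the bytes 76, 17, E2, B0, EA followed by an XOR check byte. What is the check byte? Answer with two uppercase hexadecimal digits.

XOR the bytes together:
  start with 0x76
  0x76 ⊕ 0x17 = 0x61
  0x61 ⊕ 0xE2 = 0x83
  0x83 ⊕ 0xB0 = 0x33
  0x33 ⊕ 0xEA = 0xD9

D9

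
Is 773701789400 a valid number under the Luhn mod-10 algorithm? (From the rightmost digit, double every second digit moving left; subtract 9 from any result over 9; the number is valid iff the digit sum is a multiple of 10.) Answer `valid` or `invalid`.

invalid

From the right, keep odd positions and double even positions (subtract 9 from any doubled value over 9):
  doubled (positions 2,4,...): 0 9 5 0 6 5 → sum 25
  kept (positions 1,3,...): 0 4 8 1 7 7 → sum 27
Total = 52.
52 mod 10 = 2, so the number is invalid.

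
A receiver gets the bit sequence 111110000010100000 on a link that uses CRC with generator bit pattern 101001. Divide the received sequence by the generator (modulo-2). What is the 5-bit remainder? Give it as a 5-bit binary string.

00000

Modulo-2 division of 111110000010100000 by 101001:
  pos 0: 111110 XOR 101001 = 010111
  pos 1: 101110 XOR 101001 = 000111
  pos 4: 111000 XOR 101001 = 010001
  pos 5: 100011 XOR 101001 = 001010
  pos 7: 101001 XOR 101001 = 000000
Remainder = 00000 (zero — the frame passes the CRC check).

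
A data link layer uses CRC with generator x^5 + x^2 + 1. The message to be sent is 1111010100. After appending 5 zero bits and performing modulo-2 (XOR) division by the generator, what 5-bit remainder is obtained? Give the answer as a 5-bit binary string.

Append 5 zeros: 111101010000000. Divide by 100101 (XOR where the leading bit is 1):
  pos 0: 111101 XOR 100101 = 011000
  pos 1: 110000 XOR 100101 = 010101
  pos 2: 101011 XOR 100101 = 001110
  pos 4: 111000 XOR 100101 = 011101
  pos 5: 111010 XOR 100101 = 011111
  pos 6: 111110 XOR 100101 = 011011
  pos 7: 110110 XOR 100101 = 010011
  pos 8: 100110 XOR 100101 = 000011
Remainder (last 5 bits) = 00110. This is the CRC / FCS.

00110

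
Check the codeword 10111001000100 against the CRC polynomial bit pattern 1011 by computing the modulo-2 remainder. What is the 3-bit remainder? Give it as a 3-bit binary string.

Modulo-2 division of 10111001000100 by 1011:
  pos 0: 1011 XOR 1011 = 0000
  pos 4: 1001 XOR 1011 = 0010
  pos 6: 1000 XOR 1011 = 0011
  pos 8: 1101 XOR 1011 = 0110
  pos 9: 1100 XOR 1011 = 0111
  pos 10: 1110 XOR 1011 = 0101
Remainder = 101 (nonzero — an error is detected).

101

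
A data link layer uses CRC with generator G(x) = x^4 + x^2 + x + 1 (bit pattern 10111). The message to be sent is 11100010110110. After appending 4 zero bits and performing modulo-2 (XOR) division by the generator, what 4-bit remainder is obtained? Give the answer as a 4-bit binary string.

1010

Append 4 zeros: 111000101101100000. Divide by 10111 (XOR where the leading bit is 1):
  pos 0: 11100 XOR 10111 = 01011
  pos 1: 10110 XOR 10111 = 00001
  pos 5: 11011 XOR 10111 = 01100
  pos 6: 11000 XOR 10111 = 01111
  pos 7: 11111 XOR 10111 = 01000
  pos 8: 10001 XOR 10111 = 00110
  pos 10: 11000 XOR 10111 = 01111
  pos 11: 11110 XOR 10111 = 01001
  pos 12: 10010 XOR 10111 = 00101
Remainder (last 4 bits) = 1010. This is the CRC / FCS.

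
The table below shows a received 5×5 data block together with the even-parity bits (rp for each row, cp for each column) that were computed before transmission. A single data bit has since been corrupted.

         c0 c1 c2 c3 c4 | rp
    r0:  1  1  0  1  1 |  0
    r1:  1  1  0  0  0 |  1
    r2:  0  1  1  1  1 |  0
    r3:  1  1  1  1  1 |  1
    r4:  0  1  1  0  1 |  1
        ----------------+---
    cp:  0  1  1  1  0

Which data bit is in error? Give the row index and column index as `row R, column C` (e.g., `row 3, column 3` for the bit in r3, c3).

row 1, column 0

Recompute each row's even parity and compare to rp:
  r0: data parity 0, sent rp 0 → ok
  r1: data parity 0, sent rp 1 → mismatch
  r2: data parity 0, sent rp 0 → ok
  r3: data parity 1, sent rp 1 → ok
  r4: data parity 1, sent rp 1 → ok
Recompute each column's even parity and compare to cp:
  c0: data parity 1, sent cp 0 → mismatch
  c1: data parity 1, sent cp 1 → ok
  c2: data parity 1, sent cp 1 → ok
  c3: data parity 1, sent cp 1 → ok
  c4: data parity 0, sent cp 0 → ok
Exactly one row (r1) and one column (c0) fail → the flipped bit is at their intersection.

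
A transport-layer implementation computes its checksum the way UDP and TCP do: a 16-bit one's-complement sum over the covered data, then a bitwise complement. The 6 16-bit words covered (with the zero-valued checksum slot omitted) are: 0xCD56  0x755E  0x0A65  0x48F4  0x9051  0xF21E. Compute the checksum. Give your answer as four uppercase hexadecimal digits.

One's-complement addition (fold any carry out of bit 15 back into bit 0):
  0xCD56 + 0x755E = 0x142B4 → wrap carry → 0x42B5
  0x42B5 + 0x0A65 = 0x04D1A
  0x4D1A + 0x48F4 = 0x0960E
  0x960E + 0x9051 = 0x1265F → wrap carry → 0x2660
  0x2660 + 0xF21E = 0x1187E → wrap carry → 0x187F
One's-complement sum = 0x187F.
Checksum = ~0x187F & 0xFFFF = 0xE780.

E780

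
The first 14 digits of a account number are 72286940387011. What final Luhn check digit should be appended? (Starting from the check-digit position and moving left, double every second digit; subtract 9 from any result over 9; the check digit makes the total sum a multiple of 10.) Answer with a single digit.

Partial digits right→left: 1 1 0 7 8 3 0 4 9 6 8 2 2 7
Double every second digit counting from the check-digit position (so the 1st, 3rd, 5th, ... of the partial from the right).
  doubled (with −9 where >9): 2 0 7 0 9 7 4 → sum 29
  kept as-is: 1 7 3 4 6 2 7 → sum 30
Total = 29 + 30 = 59.
Check digit = (10 − (59 mod 10)) mod 10 = 1.

1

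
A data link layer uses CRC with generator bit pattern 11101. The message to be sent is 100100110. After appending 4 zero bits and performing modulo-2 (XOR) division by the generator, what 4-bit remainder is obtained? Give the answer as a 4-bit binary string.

Append 4 zeros: 1001001100000. Divide by 11101 (XOR where the leading bit is 1):
  pos 0: 10010 XOR 11101 = 01111
  pos 1: 11110 XOR 11101 = 00011
  pos 4: 11110 XOR 11101 = 00011
  pos 7: 11000 XOR 11101 = 00101
Remainder (last 4 bits) = 1010. This is the CRC / FCS.

1010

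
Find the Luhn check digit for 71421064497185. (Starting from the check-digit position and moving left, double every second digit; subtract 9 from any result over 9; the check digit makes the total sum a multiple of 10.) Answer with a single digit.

7

Partial digits right→left: 5 8 1 7 9 4 4 6 0 1 2 4 1 7
Double every second digit counting from the check-digit position (so the 1st, 3rd, 5th, ... of the partial from the right).
  doubled (with −9 where >9): 1 2 9 8 0 4 2 → sum 26
  kept as-is: 8 7 4 6 1 4 7 → sum 37
Total = 26 + 37 = 63.
Check digit = (10 − (63 mod 10)) mod 10 = 7.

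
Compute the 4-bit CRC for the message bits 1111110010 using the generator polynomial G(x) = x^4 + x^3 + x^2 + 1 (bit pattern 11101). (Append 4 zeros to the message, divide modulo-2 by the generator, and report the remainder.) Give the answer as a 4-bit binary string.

Append 4 zeros: 11111100100000. Divide by 11101 (XOR where the leading bit is 1):
  pos 0: 11111 XOR 11101 = 00010
  pos 3: 10100 XOR 11101 = 01001
  pos 4: 10011 XOR 11101 = 01110
  pos 5: 11100 XOR 11101 = 00001
  pos 9: 10000 XOR 11101 = 01101
Remainder (last 4 bits) = 1101. This is the CRC / FCS.

1101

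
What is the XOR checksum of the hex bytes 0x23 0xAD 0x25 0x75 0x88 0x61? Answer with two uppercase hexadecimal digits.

37

XOR the bytes together:
  start with 0x23
  0x23 ⊕ 0xAD = 0x8E
  0x8E ⊕ 0x25 = 0xAB
  0xAB ⊕ 0x75 = 0xDE
  0xDE ⊕ 0x88 = 0x56
  0x56 ⊕ 0x61 = 0x37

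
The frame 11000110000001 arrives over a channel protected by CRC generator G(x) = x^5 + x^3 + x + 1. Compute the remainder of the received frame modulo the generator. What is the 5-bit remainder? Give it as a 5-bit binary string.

01101

Modulo-2 division of 11000110000001 by 101011:
  pos 0: 110001 XOR 101011 = 011010
  pos 1: 110101 XOR 101011 = 011110
  pos 2: 111100 XOR 101011 = 010111
  pos 3: 101110 XOR 101011 = 000101
  pos 6: 101000 XOR 101011 = 000011
Remainder = 01101 (nonzero — an error is detected).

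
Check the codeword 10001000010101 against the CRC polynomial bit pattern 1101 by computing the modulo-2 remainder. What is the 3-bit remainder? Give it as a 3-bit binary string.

Modulo-2 division of 10001000010101 by 1101:
  pos 0: 1000 XOR 1101 = 0101
  pos 1: 1011 XOR 1101 = 0110
  pos 2: 1100 XOR 1101 = 0001
  pos 5: 1000 XOR 1101 = 0101
  pos 6: 1011 XOR 1101 = 0110
  pos 7: 1100 XOR 1101 = 0001
  pos 10: 1101 XOR 1101 = 0000
Remainder = 000 (zero — the frame passes the CRC check).

000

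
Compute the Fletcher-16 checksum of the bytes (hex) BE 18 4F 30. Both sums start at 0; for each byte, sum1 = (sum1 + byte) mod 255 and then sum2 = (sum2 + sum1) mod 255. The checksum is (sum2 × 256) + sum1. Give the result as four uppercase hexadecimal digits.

Running sums (mod 255):
  after byte 0 (BE): sum1=190, sum2=190
  after byte 1 (18): sum1=214, sum2=149
  after byte 2 (4F): sum1=38, sum2=187
  after byte 3 (30): sum1=86, sum2=18
Checksum = sum2·256 + sum1 = 18·256 + 86 = 4694 = 0x1256.

1256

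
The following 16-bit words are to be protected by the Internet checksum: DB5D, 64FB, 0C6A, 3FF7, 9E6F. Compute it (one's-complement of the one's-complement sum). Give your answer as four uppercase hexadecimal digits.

One's-complement addition (fold any carry out of bit 15 back into bit 0):
  0xDB5D + 0x64FB = 0x14058 → wrap carry → 0x4059
  0x4059 + 0x0C6A = 0x04CC3
  0x4CC3 + 0x3FF7 = 0x08CBA
  0x8CBA + 0x9E6F = 0x12B29 → wrap carry → 0x2B2A
One's-complement sum = 0x2B2A.
Checksum = ~0x2B2A & 0xFFFF = 0xD4D5.

D4D5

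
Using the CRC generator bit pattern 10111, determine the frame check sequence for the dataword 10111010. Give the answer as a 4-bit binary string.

1110

Append 4 zeros: 101110100000. Divide by 10111 (XOR where the leading bit is 1):
  pos 0: 10111 XOR 10111 = 00000
  pos 6: 10000 XOR 10111 = 00111
Remainder (last 4 bits) = 1110. This is the CRC / FCS.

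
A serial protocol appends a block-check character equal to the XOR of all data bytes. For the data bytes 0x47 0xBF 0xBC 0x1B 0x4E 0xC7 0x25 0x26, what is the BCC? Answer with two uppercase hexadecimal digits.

D5

XOR the bytes together:
  start with 0x47
  0x47 ⊕ 0xBF = 0xF8
  0xF8 ⊕ 0xBC = 0x44
  0x44 ⊕ 0x1B = 0x5F
  0x5F ⊕ 0x4E = 0x11
  0x11 ⊕ 0xC7 = 0xD6
  0xD6 ⊕ 0x25 = 0xF3
  0xF3 ⊕ 0x26 = 0xD5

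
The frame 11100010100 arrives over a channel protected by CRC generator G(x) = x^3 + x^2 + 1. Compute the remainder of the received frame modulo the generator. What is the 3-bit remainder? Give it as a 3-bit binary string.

000

Modulo-2 division of 11100010100 by 1101:
  pos 0: 1110 XOR 1101 = 0011
  pos 2: 1100 XOR 1101 = 0001
  pos 5: 1101 XOR 1101 = 0000
Remainder = 000 (zero — the frame passes the CRC check).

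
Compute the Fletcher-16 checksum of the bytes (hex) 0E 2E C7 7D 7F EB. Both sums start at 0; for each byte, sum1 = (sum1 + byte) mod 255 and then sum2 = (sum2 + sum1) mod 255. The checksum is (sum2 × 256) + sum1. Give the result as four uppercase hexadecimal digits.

Running sums (mod 255):
  after byte 0 (0E): sum1=14, sum2=14
  after byte 1 (2E): sum1=60, sum2=74
  after byte 2 (C7): sum1=4, sum2=78
  after byte 3 (7D): sum1=129, sum2=207
  after byte 4 (7F): sum1=1, sum2=208
  after byte 5 (EB): sum1=236, sum2=189
Checksum = sum2·256 + sum1 = 189·256 + 236 = 48620 = 0xBDEC.

BDEC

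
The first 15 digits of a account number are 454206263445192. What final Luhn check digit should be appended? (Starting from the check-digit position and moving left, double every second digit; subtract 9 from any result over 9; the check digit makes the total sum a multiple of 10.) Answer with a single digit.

Partial digits right→left: 2 9 1 5 4 4 3 6 2 6 0 2 4 5 4
Double every second digit counting from the check-digit position (so the 1st, 3rd, 5th, ... of the partial from the right).
  doubled (with −9 where >9): 4 2 8 6 4 0 8 8 → sum 40
  kept as-is: 9 5 4 6 6 2 5 → sum 37
Total = 40 + 37 = 77.
Check digit = (10 − (77 mod 10)) mod 10 = 3.

3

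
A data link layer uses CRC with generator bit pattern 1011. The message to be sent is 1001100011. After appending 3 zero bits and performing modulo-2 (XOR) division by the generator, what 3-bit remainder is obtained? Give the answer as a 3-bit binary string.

100

Append 3 zeros: 1001100011000. Divide by 1011 (XOR where the leading bit is 1):
  pos 0: 1001 XOR 1011 = 0010
  pos 2: 1010 XOR 1011 = 0001
  pos 5: 1001 XOR 1011 = 0010
  pos 7: 1010 XOR 1011 = 0001
Remainder (last 3 bits) = 100. This is the CRC / FCS.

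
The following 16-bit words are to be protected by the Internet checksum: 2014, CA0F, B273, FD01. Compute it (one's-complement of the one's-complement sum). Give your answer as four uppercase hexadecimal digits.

6666

One's-complement addition (fold any carry out of bit 15 back into bit 0):
  0x2014 + 0xCA0F = 0x0EA23
  0xEA23 + 0xB273 = 0x19C96 → wrap carry → 0x9C97
  0x9C97 + 0xFD01 = 0x19998 → wrap carry → 0x9999
One's-complement sum = 0x9999.
Checksum = ~0x9999 & 0xFFFF = 0x6666.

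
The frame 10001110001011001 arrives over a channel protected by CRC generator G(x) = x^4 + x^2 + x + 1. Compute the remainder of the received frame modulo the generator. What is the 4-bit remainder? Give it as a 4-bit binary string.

Modulo-2 division of 10001110001011001 by 10111:
  pos 0: 10001 XOR 10111 = 00110
  pos 2: 11011 XOR 10111 = 01100
  pos 3: 11000 XOR 10111 = 01111
  pos 4: 11110 XOR 10111 = 01001
  pos 5: 10010 XOR 10111 = 00101
  pos 7: 10110 XOR 10111 = 00001
  pos 11: 11100 XOR 10111 = 01011
  pos 12: 10111 XOR 10111 = 00000
Remainder = 0000 (zero — the frame passes the CRC check).

0000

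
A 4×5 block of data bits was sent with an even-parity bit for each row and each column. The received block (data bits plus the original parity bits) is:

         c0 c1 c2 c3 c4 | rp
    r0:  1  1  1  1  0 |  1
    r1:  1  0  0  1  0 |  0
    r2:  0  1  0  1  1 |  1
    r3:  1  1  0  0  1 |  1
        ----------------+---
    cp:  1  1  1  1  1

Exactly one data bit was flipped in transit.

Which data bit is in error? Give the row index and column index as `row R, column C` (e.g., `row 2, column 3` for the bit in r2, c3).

Recompute each row's even parity and compare to rp:
  r0: data parity 0, sent rp 1 → mismatch
  r1: data parity 0, sent rp 0 → ok
  r2: data parity 1, sent rp 1 → ok
  r3: data parity 1, sent rp 1 → ok
Recompute each column's even parity and compare to cp:
  c0: data parity 1, sent cp 1 → ok
  c1: data parity 1, sent cp 1 → ok
  c2: data parity 1, sent cp 1 → ok
  c3: data parity 1, sent cp 1 → ok
  c4: data parity 0, sent cp 1 → mismatch
Exactly one row (r0) and one column (c4) fail → the flipped bit is at their intersection.

row 0, column 4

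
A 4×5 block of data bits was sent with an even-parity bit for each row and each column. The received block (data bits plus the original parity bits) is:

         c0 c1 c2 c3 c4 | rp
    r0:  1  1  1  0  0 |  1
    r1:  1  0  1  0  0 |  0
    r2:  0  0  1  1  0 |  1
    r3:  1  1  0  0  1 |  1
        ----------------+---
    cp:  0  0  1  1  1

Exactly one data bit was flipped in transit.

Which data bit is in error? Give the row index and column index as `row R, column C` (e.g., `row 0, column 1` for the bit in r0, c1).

row 2, column 0

Recompute each row's even parity and compare to rp:
  r0: data parity 1, sent rp 1 → ok
  r1: data parity 0, sent rp 0 → ok
  r2: data parity 0, sent rp 1 → mismatch
  r3: data parity 1, sent rp 1 → ok
Recompute each column's even parity and compare to cp:
  c0: data parity 1, sent cp 0 → mismatch
  c1: data parity 0, sent cp 0 → ok
  c2: data parity 1, sent cp 1 → ok
  c3: data parity 1, sent cp 1 → ok
  c4: data parity 1, sent cp 1 → ok
Exactly one row (r2) and one column (c0) fail → the flipped bit is at their intersection.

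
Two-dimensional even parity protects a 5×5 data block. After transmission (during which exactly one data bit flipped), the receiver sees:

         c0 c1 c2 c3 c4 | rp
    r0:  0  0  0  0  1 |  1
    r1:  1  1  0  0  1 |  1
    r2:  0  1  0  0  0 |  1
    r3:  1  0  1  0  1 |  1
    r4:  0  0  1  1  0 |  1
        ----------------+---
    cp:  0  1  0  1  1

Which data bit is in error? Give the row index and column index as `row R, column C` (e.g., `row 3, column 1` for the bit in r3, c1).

Recompute each row's even parity and compare to rp:
  r0: data parity 1, sent rp 1 → ok
  r1: data parity 1, sent rp 1 → ok
  r2: data parity 1, sent rp 1 → ok
  r3: data parity 1, sent rp 1 → ok
  r4: data parity 0, sent rp 1 → mismatch
Recompute each column's even parity and compare to cp:
  c0: data parity 0, sent cp 0 → ok
  c1: data parity 0, sent cp 1 → mismatch
  c2: data parity 0, sent cp 0 → ok
  c3: data parity 1, sent cp 1 → ok
  c4: data parity 1, sent cp 1 → ok
Exactly one row (r4) and one column (c1) fail → the flipped bit is at their intersection.

row 4, column 1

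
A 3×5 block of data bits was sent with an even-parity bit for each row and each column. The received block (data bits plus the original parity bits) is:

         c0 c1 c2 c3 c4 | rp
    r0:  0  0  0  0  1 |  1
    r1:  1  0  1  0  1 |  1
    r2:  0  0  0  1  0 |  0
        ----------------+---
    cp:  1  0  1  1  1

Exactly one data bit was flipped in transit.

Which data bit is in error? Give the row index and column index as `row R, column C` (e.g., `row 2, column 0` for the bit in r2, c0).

row 2, column 4

Recompute each row's even parity and compare to rp:
  r0: data parity 1, sent rp 1 → ok
  r1: data parity 1, sent rp 1 → ok
  r2: data parity 1, sent rp 0 → mismatch
Recompute each column's even parity and compare to cp:
  c0: data parity 1, sent cp 1 → ok
  c1: data parity 0, sent cp 0 → ok
  c2: data parity 1, sent cp 1 → ok
  c3: data parity 1, sent cp 1 → ok
  c4: data parity 0, sent cp 1 → mismatch
Exactly one row (r2) and one column (c4) fail → the flipped bit is at their intersection.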